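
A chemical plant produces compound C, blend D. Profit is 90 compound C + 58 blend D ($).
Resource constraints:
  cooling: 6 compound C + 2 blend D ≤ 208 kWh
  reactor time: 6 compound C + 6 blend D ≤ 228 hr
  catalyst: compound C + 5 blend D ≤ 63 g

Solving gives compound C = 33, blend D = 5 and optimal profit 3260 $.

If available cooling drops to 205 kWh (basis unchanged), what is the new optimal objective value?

3236

Check each constraint at x*: cooling 208/208 (tight); reactor time 228/228 (tight); catalyst 58/63 (slack 5).
By complementary slackness, y = 0 for the non-binding constraint.
From A_Bᵀ y = c: 6·y_cooling + 6·y_reactor time = 90; 2·y_cooling + 6·y_reactor time = 58.
→ y_cooling = 8 and y_reactor time = 7.
Δz = y_cooling·Δb = 8 × (-3) = -24, so new z* = 3260 − 24 = 3236.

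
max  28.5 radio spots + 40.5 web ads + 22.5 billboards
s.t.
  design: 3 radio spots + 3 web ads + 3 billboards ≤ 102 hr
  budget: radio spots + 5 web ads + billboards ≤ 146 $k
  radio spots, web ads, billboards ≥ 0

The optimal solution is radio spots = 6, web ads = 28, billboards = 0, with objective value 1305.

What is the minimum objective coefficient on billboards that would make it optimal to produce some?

Check each constraint at x*: design 102/102 (tight); budget 146/146 (tight).
The binding rows give the dual system: 3·y_design + 1·y_budget = 28.5 and 3·y_design + 5·y_budget = 40.5.
Solving: y_design = 8.5, y_budget = 3.
billboards enters the basis when its profit ≥ yᵀa₃ = 8.5·3 + 3·1 = 28.5.

28.5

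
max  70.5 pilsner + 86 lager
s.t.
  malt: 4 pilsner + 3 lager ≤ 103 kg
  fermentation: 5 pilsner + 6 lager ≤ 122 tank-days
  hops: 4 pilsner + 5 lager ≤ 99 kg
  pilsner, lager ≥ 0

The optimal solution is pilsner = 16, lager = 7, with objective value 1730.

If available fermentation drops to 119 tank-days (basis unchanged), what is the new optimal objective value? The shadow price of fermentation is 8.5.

Δb = -3, so new z* = 1730 + (8.5)·(-3) = 1730 − 25.5 = 1704.5.

1704.5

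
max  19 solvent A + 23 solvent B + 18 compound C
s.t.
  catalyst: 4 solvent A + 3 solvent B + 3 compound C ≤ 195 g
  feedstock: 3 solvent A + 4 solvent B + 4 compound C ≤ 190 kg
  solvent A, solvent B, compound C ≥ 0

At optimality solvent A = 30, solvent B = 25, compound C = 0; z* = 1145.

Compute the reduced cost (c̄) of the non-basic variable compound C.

Both catalyst and feedstock are binding at x*.
From A_Bᵀ y = c: 4·y_catalyst + 3·y_feedstock = 19; 3·y_catalyst + 4·y_feedstock = 23.
Solving: y_catalyst = 1, y_feedstock = 5.
Reduced cost of compound C: c₃ − yᵀa₃ = 18 − (1·3 + 5·4) = 18 − 23 = -5.

-5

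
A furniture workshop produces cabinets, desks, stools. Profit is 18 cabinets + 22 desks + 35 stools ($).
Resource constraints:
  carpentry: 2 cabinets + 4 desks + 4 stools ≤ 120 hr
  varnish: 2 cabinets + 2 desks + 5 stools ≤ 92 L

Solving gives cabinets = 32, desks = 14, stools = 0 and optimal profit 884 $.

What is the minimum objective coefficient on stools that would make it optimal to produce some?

43

At the optimum: carpentry uses 120 of 120 (binding); varnish uses 92 of 92 (binding).
The binding rows give the dual system: 2·y_carpentry + 2·y_varnish = 18 and 4·y_carpentry + 2·y_varnish = 22.
Solving: y_carpentry = 2, y_varnish = 7.
stools enters the basis when its profit ≥ yᵀa₃ = 2·4 + 7·5 = 43.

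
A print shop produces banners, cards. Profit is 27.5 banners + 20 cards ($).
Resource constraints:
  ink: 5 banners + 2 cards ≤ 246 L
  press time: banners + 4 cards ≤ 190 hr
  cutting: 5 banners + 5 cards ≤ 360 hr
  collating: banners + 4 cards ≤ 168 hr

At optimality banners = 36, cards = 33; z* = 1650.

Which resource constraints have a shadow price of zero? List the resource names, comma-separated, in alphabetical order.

cutting, press time

ink: 246/246 (binding)
press time: 168/190 (slack 22)
cutting: 345/360 (slack 15)
collating: 168/168 (binding)
By complementary slackness, a constraint with positive slack has shadow price 0 → cutting, press time.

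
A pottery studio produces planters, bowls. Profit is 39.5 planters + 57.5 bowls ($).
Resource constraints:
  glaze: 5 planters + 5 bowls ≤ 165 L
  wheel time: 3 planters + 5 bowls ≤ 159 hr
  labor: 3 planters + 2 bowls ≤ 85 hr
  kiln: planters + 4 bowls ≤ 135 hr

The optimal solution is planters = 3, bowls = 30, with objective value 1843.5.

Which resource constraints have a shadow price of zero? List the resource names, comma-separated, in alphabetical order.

kiln, labor

glaze: 165/165 (binding)
wheel time: 159/159 (binding)
labor: 69/85 (slack 16)
kiln: 123/135 (slack 12)
By complementary slackness, a constraint with positive slack has shadow price 0 → kiln, labor.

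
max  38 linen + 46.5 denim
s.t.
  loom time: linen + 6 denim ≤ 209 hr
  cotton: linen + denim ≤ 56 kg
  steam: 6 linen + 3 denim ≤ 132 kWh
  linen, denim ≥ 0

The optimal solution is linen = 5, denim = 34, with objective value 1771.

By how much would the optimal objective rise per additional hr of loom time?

At the optimum: loom time uses 209 of 209 (binding); cotton uses 39 of 56 (slack = 17); steam uses 132 of 132 (binding).
By complementary slackness, y = 0 for the non-binding constraint.
The binding rows give the dual system: 1·y_loom time + 6·y_steam = 38 and 6·y_loom time + 3·y_steam = 46.5.
→ y_loom time = 5 and y_steam = 5.5.
Shadow price of loom time = 5.

5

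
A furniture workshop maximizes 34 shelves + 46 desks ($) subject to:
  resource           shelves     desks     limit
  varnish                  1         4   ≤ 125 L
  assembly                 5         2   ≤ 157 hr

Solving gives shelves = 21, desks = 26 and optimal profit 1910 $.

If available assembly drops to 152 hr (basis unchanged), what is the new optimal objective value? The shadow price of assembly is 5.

Δb = -5, so new z* = 1910 + (5)·(-5) = 1910 − 25 = 1885.

1885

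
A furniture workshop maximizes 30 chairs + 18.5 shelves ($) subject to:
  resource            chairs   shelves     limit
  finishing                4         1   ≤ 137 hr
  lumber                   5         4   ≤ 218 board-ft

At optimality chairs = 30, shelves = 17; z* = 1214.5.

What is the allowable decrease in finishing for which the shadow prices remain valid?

82.5

Binding constraints: finishing, lumber. The basis is B = [[4,1],[5,4]] with det 11.
Per unit decrease in finishing, x* moves by d = (-0.3636, 0.4545).
The basis stays optimal until chairs reaches 0; allowable decrease = 82.5 hr.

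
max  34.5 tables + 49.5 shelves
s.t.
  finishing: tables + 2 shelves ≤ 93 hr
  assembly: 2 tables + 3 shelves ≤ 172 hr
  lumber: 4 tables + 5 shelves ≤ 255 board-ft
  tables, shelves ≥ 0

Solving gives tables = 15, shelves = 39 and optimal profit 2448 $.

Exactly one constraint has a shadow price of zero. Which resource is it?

assembly

finishing: 93/93 (binding)
assembly: 147/172 (slack 25)
lumber: 255/255 (binding)
By complementary slackness, a constraint with positive slack has shadow price 0 → assembly.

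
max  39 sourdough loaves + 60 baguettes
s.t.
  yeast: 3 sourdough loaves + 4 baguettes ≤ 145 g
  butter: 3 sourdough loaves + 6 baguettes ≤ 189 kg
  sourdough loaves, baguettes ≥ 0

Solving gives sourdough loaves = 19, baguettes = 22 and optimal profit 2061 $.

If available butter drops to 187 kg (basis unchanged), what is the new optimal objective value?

2053

Check each constraint at x*: yeast 145/145 (tight); butter 189/189 (tight).
The binding rows give the dual system: 3·y_yeast + 3·y_butter = 39 and 4·y_yeast + 6·y_butter = 60.
This yields shadow prices y_yeast = 9, y_butter = 4.
Δz = y_butter·Δb = 4 × (-2) = -8, so new z* = 2061 − 8 = 2053.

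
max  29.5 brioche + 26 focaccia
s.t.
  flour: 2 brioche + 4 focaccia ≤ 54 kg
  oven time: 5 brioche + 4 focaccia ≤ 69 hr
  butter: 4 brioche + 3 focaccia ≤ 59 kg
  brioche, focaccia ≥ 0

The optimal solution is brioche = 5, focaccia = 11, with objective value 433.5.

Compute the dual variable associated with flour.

1

Check each constraint at x*: flour 54/54 (tight); oven time 69/69 (tight); butter 53/59 (slack 6).
By complementary slackness, y = 0 for the non-binding constraint.
From A_Bᵀ y = c: 2·y_flour + 5·y_oven time = 29.5; 4·y_flour + 4·y_oven time = 26.
This yields shadow prices y_flour = 1, y_oven time = 5.5.
Shadow price of flour = 1.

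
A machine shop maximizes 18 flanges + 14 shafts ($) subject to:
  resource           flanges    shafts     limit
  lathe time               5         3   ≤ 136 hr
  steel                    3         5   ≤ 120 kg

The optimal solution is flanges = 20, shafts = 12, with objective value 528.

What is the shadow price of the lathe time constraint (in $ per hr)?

At the optimum: lathe time uses 136 of 136 (binding); steel uses 120 of 120 (binding).
The binding rows give the dual system: 5·y_lathe time + 3·y_steel = 18 and 3·y_lathe time + 5·y_steel = 14.
→ y_lathe time = 3 and y_steel = 1.
Shadow price of lathe time = 3.

3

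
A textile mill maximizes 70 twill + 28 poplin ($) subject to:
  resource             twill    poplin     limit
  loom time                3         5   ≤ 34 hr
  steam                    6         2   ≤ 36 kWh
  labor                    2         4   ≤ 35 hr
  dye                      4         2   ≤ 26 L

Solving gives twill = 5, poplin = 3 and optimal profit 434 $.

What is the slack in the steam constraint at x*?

steam used = 6·5 + 2·3 = 36; slack = 36 − 36 = 0.

0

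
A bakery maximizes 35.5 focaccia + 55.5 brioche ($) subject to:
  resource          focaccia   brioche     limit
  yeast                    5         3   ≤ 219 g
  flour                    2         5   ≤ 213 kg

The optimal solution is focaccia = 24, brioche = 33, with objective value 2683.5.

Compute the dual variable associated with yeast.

3.5

Both yeast and flour are binding at x*.
From A_Bᵀ y = c: 5·y_yeast + 2·y_flour = 35.5; 3·y_yeast + 5·y_flour = 55.5.
Solving: y_yeast = 3.5, y_flour = 9.
Shadow price of yeast = 3.5.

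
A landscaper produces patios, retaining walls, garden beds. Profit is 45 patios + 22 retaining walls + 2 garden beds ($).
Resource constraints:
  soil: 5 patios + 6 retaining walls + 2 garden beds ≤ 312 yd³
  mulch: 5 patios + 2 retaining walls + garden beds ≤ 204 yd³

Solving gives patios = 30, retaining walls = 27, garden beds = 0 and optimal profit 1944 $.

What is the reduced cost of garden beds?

-8

Check each constraint at x*: soil 312/312 (tight); mulch 204/204 (tight).
From A_Bᵀ y = c: 5·y_soil + 5·y_mulch = 45; 6·y_soil + 2·y_mulch = 22.
Solving: y_soil = 1, y_mulch = 8.
Reduced cost of garden beds: c₃ − yᵀa₃ = 2 − (1·2 + 8·1) = 2 − 10 = -8.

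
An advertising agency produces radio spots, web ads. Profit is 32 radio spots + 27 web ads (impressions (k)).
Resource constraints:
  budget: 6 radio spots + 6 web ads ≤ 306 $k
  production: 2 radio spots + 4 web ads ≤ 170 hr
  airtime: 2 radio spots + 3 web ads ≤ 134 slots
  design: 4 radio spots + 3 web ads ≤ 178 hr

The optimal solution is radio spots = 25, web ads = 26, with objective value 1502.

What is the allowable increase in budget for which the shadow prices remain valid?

Binding constraints: budget, design. The basis is B = [[6,6],[4,3]] with det -6.
Per unit increase in budget, x* moves by d = (-0.5, 0.6667).
The basis stays optimal until airtime becomes binding; allowable increase = 6 $k.

6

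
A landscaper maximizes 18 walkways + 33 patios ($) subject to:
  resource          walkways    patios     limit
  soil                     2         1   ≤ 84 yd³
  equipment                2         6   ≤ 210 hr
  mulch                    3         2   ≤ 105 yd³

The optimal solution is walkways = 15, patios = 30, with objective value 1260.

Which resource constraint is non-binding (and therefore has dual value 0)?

soil

soil: 60/84 (slack 24)
equipment: 210/210 (binding)
mulch: 105/105 (binding)
By complementary slackness, a constraint with positive slack has shadow price 0 → soil.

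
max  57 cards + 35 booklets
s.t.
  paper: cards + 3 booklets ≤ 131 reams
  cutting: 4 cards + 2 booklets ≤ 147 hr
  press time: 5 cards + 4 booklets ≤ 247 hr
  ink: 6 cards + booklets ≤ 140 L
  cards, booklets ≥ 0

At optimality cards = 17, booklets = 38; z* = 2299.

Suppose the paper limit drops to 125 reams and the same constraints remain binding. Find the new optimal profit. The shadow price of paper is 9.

2245

Δb = -6, so new z* = 2299 + (9)·(-6) = 2299 − 54 = 2245.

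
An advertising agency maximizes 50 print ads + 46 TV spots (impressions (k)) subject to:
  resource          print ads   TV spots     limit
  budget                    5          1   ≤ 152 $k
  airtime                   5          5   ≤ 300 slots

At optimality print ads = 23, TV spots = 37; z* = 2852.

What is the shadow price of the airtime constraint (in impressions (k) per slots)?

9

Check each constraint at x*: budget 152/152 (tight); airtime 300/300 (tight).
Dual feasibility on the basic columns requires 5·y_budget + 5·y_airtime = 50, 1·y_budget + 5·y_airtime = 46.
Solving: y_budget = 1, y_airtime = 9.
Shadow price of airtime = 9.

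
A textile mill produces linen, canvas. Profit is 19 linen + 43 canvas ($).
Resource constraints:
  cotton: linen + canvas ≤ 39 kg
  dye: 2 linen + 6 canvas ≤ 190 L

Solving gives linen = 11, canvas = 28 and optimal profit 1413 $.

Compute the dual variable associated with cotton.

7

Check each constraint at x*: cotton 39/39 (tight); dye 190/190 (tight).
The binding rows give the dual system: 1·y_cotton + 2·y_dye = 19 and 1·y_cotton + 6·y_dye = 43.
This yields shadow prices y_cotton = 7, y_dye = 6.
Shadow price of cotton = 7.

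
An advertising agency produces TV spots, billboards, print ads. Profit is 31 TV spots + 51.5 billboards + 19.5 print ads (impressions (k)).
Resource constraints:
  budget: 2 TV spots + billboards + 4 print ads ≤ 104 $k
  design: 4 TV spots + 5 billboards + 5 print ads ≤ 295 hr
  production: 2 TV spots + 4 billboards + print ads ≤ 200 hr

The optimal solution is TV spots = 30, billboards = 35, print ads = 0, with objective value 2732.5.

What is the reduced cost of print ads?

At the optimum: budget uses 95 of 104 (slack = 9); design uses 295 of 295 (binding); production uses 200 of 200 (binding).
By complementary slackness, y = 0 for the non-binding constraint.
From A_Bᵀ y = c: 4·y_design + 2·y_production = 31; 5·y_design + 4·y_production = 51.5.
This yields shadow prices y_design = 3.5, y_production = 8.5.
Reduced cost of print ads: c₃ − yᵀa₃ = 19.5 − (3.5·5 + 8.5·1) = 19.5 − 26 = -6.5.

-6.5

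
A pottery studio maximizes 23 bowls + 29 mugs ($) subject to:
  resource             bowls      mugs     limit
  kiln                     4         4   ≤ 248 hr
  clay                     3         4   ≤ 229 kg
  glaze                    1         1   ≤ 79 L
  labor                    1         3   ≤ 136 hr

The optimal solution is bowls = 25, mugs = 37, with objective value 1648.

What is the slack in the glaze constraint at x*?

17

glaze used = 1·25 + 1·37 = 62; slack = 79 − 62 = 17.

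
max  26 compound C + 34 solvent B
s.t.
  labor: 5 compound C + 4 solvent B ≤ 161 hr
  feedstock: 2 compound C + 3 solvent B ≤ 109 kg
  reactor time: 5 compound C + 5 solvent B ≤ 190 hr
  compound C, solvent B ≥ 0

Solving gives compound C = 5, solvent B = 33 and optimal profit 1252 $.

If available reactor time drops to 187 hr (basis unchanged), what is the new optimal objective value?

1246

At the optimum: labor uses 157 of 161 (slack = 4); feedstock uses 109 of 109 (binding); reactor time uses 190 of 190 (binding).
Since labor is not tight, its dual is 0.
Dual feasibility on the basic columns requires 2·y_feedstock + 5·y_reactor time = 26, 3·y_feedstock + 5·y_reactor time = 34.
This yields shadow prices y_feedstock = 8, y_reactor time = 2.
Δz = y_reactor time·Δb = 2 × (-3) = -6, so new z* = 1252 − 6 = 1246.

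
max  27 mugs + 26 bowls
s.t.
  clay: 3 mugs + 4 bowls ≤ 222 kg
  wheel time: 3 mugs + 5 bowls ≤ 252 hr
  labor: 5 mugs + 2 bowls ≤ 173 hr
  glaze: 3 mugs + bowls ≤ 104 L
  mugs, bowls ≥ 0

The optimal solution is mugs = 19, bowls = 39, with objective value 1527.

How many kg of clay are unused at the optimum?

clay used = 3·19 + 4·39 = 213; slack = 222 − 213 = 9.

9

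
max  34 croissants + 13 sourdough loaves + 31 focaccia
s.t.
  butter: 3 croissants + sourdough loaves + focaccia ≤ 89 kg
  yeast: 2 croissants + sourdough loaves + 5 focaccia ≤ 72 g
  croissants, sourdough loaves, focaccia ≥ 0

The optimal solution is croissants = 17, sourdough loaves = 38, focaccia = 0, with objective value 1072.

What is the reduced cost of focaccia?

Both butter and yeast are binding at x*.
Dual feasibility on the basic columns requires 3·y_butter + 2·y_yeast = 34, 1·y_butter + 1·y_yeast = 13.
This yields shadow prices y_butter = 8, y_yeast = 5.
Reduced cost of focaccia: c₃ − yᵀa₃ = 31 − (8·1 + 5·5) = 31 − 33 = -2.

-2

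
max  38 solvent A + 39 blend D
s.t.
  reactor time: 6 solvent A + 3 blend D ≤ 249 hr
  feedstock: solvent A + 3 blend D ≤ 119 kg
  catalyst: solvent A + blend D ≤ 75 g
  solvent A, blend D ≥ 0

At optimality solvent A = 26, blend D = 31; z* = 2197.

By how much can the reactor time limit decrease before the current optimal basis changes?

130

Binding constraints: reactor time, feedstock. The basis is B = [[6,3],[1,3]] with det 15.
Per unit decrease in reactor time, x* moves by d = (-0.2, 0.0667).
The basis stays optimal until solvent A reaches 0; allowable decrease = 130 hr.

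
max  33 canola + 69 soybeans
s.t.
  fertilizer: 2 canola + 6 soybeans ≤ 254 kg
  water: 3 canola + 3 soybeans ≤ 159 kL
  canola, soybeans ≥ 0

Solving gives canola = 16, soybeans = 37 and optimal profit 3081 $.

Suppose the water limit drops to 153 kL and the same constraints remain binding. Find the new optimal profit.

At the optimum: fertilizer uses 254 of 254 (binding); water uses 159 of 159 (binding).
The binding rows give the dual system: 2·y_fertilizer + 3·y_water = 33 and 6·y_fertilizer + 3·y_water = 69.
→ y_fertilizer = 9 and y_water = 5.
Δz = y_water·Δb = 5 × (-6) = -30, so new z* = 3081 − 30 = 3051.

3051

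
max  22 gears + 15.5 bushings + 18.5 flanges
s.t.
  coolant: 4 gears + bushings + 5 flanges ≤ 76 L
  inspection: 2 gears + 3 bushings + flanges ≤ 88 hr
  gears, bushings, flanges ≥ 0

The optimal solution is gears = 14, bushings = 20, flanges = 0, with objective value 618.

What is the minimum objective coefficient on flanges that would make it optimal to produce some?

21.5

At the optimum: coolant uses 76 of 76 (binding); inspection uses 88 of 88 (binding).
The binding rows give the dual system: 4·y_coolant + 2·y_inspection = 22 and 1·y_coolant + 3·y_inspection = 15.5.
→ y_coolant = 3.5 and y_inspection = 4.
flanges enters the basis when its profit ≥ yᵀa₃ = 3.5·5 + 4·1 = 21.5.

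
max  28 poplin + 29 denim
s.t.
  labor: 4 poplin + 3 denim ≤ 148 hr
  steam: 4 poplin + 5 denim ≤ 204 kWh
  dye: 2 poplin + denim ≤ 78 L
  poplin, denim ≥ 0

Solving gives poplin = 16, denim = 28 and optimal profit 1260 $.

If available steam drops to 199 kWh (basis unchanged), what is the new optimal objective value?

1240

Binding: labor and steam. Non-binding: dye (18 unused).
Since dye is not tight, its dual is 0.
The binding rows give the dual system: 4·y_labor + 4·y_steam = 28 and 3·y_labor + 5·y_steam = 29.
This yields shadow prices y_labor = 3, y_steam = 4.
Δz = y_steam·Δb = 4 × (-5) = -20, so new z* = 1260 − 20 = 1240.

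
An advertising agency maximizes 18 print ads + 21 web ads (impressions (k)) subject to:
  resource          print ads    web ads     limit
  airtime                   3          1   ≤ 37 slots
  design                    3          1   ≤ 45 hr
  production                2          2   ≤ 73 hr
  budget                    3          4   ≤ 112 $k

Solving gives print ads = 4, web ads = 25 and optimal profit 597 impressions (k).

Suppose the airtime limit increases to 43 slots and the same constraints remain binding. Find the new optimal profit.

Check each constraint at x*: airtime 37/37 (tight); design 37/45 (slack 8); production 58/73 (slack 15); budget 112/112 (tight).
Since design, production are not tight, their duals are 0.
From A_Bᵀ y = c: 3·y_airtime + 3·y_budget = 18; 1·y_airtime + 4·y_budget = 21.
This yields shadow prices y_airtime = 1, y_budget = 5.
Δz = y_airtime·Δb = 1 × (6) = 6, so new z* = 597 + 6 = 603.

603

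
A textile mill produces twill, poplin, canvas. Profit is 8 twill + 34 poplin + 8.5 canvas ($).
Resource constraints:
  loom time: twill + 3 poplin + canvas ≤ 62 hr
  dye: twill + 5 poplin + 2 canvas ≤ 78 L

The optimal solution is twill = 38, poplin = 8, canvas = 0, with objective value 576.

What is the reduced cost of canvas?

-4.5

Check each constraint at x*: loom time 62/62 (tight); dye 78/78 (tight).
From A_Bᵀ y = c: 1·y_loom time + 1·y_dye = 8; 3·y_loom time + 5·y_dye = 34.
→ y_loom time = 3 and y_dye = 5.
Reduced cost of canvas: c₃ − yᵀa₃ = 8.5 − (3·1 + 5·2) = 8.5 − 13 = -4.5.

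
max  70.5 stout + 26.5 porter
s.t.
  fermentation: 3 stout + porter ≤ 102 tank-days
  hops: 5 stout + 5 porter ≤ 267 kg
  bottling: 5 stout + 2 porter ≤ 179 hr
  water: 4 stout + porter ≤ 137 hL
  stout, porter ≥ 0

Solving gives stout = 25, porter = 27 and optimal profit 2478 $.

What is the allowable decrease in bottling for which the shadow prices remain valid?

Binding constraints: fermentation, bottling. The basis is B = [[3,1],[5,2]] with det 1.
Per unit decrease in bottling, x* moves by d = (1, -3).
The basis stays optimal until porter reaches 0; allowable decrease = 9 hr.

9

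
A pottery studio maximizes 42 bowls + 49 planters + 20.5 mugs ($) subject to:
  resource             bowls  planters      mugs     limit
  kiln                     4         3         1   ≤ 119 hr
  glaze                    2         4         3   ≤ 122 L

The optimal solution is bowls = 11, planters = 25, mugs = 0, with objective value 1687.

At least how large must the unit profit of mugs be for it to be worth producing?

28

Check each constraint at x*: kiln 119/119 (tight); glaze 122/122 (tight).
Dual feasibility on the basic columns requires 4·y_kiln + 2·y_glaze = 42, 3·y_kiln + 4·y_glaze = 49.
→ y_kiln = 7 and y_glaze = 7.
mugs enters the basis when its profit ≥ yᵀa₃ = 7·1 + 7·3 = 28.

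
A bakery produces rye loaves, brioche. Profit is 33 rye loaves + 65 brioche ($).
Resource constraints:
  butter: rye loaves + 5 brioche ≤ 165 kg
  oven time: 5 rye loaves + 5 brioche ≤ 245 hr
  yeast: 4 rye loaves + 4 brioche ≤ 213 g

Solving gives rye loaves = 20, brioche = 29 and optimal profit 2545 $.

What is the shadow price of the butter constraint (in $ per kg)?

Binding: butter and oven time. Non-binding: yeast (17 unused).
Slack constraints have shadow price 0 (complementary slackness).
Dual feasibility on the basic columns requires 1·y_butter + 5·y_oven time = 33, 5·y_butter + 5·y_oven time = 65.
Solving: y_butter = 8, y_oven time = 5.
Shadow price of butter = 8.

8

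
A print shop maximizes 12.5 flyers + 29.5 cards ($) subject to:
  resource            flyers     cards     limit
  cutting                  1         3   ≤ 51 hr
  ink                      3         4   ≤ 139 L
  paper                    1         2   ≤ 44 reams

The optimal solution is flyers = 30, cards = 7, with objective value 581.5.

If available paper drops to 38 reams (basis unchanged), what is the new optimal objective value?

533.5

At the optimum: cutting uses 51 of 51 (binding); ink uses 118 of 139 (slack = 21); paper uses 44 of 44 (binding).
Slack constraints have shadow price 0 (complementary slackness).
Dual feasibility on the basic columns requires 1·y_cutting + 1·y_paper = 12.5, 3·y_cutting + 2·y_paper = 29.5.
Solving: y_cutting = 4.5, y_paper = 8.
Δz = y_paper·Δb = 8 × (-6) = -48, so new z* = 581.5 − 48 = 533.5.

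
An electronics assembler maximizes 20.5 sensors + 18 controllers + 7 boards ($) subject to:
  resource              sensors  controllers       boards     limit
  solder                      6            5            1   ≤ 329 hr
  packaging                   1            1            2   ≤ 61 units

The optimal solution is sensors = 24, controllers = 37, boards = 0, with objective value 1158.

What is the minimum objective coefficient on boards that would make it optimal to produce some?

Both solder and packaging are binding at x*.
Dual feasibility on the basic columns requires 6·y_solder + 1·y_packaging = 20.5, 5·y_solder + 1·y_packaging = 18.
This yields shadow prices y_solder = 2.5, y_packaging = 5.5.
boards enters the basis when its profit ≥ yᵀa₃ = 2.5·1 + 5.5·2 = 13.5.

13.5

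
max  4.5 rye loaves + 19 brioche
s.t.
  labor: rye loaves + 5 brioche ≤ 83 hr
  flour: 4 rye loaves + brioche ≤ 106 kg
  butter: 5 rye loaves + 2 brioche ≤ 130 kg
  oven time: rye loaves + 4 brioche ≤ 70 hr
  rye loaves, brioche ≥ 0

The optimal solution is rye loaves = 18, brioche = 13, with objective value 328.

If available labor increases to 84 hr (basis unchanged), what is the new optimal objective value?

Binding: labor and oven time. Non-binding: flour (21 unused), butter (14 unused).
Slack constraints have shadow price 0 (complementary slackness).
The binding rows give the dual system: 1·y_labor + 1·y_oven time = 4.5 and 5·y_labor + 4·y_oven time = 19.
This yields shadow prices y_labor = 1, y_oven time = 3.5.
Δz = y_labor·Δb = 1 × (1) = 1, so new z* = 328 + 1 = 329.

329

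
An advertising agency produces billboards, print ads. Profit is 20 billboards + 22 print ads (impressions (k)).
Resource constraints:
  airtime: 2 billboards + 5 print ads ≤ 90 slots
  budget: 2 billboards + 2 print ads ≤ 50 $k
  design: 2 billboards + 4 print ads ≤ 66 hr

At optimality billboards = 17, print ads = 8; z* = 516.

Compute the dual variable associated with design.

At the optimum: airtime uses 74 of 90 (slack = 16); budget uses 50 of 50 (binding); design uses 66 of 66 (binding).
Slack constraints have shadow price 0 (complementary slackness).
Dual feasibility on the basic columns requires 2·y_budget + 2·y_design = 20, 2·y_budget + 4·y_design = 22.
This yields shadow prices y_budget = 9, y_design = 1.
Shadow price of design = 1.

1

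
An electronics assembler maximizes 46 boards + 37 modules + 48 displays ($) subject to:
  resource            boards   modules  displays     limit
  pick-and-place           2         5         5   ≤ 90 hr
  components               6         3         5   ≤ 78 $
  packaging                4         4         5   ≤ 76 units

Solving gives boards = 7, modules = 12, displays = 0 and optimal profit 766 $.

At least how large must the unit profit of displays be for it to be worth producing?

Check each constraint at x*: pick-and-place 74/90 (slack 16); components 78/78 (tight); packaging 76/76 (tight).
Slack constraints have shadow price 0 (complementary slackness).
The binding rows give the dual system: 6·y_components + 4·y_packaging = 46 and 3·y_components + 4·y_packaging = 37.
This yields shadow prices y_components = 3, y_packaging = 7.
displays enters the basis when its profit ≥ yᵀa₃ = 3·5 + 7·5 = 50.

50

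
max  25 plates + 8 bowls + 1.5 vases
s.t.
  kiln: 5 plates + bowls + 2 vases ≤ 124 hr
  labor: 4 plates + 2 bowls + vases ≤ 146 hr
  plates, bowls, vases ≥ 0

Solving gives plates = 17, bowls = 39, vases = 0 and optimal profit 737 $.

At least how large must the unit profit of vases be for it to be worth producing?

8.5

Both kiln and labor are binding at x*.
From A_Bᵀ y = c: 5·y_kiln + 4·y_labor = 25; 1·y_kiln + 2·y_labor = 8.
→ y_kiln = 3 and y_labor = 2.5.
vases enters the basis when its profit ≥ yᵀa₃ = 3·2 + 2.5·1 = 8.5.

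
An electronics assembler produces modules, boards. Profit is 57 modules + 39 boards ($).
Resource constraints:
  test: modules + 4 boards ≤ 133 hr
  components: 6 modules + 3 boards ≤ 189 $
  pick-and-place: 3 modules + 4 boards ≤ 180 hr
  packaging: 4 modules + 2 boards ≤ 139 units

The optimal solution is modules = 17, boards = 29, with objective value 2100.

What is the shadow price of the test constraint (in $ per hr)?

Check each constraint at x*: test 133/133 (tight); components 189/189 (tight); pick-and-place 167/180 (slack 13); packaging 126/139 (slack 13).
Slack constraints have shadow price 0 (complementary slackness).
From A_Bᵀ y = c: 1·y_test + 6·y_components = 57; 4·y_test + 3·y_components = 39.
This yields shadow prices y_test = 3, y_components = 9.
Shadow price of test = 3.

3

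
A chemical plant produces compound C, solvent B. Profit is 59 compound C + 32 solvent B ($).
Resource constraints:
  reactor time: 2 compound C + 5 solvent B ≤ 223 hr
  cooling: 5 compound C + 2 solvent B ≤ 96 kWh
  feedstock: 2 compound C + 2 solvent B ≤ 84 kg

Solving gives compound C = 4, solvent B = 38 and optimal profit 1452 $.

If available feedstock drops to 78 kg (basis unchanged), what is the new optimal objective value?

1410

At the optimum: reactor time uses 198 of 223 (slack = 25); cooling uses 96 of 96 (binding); feedstock uses 84 of 84 (binding).
Slack constraints have shadow price 0 (complementary slackness).
Dual feasibility on the basic columns requires 5·y_cooling + 2·y_feedstock = 59, 2·y_cooling + 2·y_feedstock = 32.
This yields shadow prices y_cooling = 9, y_feedstock = 7.
Δz = y_feedstock·Δb = 7 × (-6) = -42, so new z* = 1452 − 42 = 1410.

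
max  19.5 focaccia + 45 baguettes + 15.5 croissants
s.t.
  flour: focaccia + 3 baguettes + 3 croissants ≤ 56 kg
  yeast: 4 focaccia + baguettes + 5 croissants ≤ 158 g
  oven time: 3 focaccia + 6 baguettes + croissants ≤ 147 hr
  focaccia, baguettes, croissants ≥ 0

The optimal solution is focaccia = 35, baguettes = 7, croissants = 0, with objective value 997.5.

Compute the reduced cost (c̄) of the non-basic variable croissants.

-7

Binding: flour and oven time. Non-binding: yeast (11 unused).
Since yeast is not tight, its dual is 0.
The binding rows give the dual system: 1·y_flour + 3·y_oven time = 19.5 and 3·y_flour + 6·y_oven time = 45.
This yields shadow prices y_flour = 6, y_oven time = 4.5.
Reduced cost of croissants: c₃ − yᵀa₃ = 15.5 − (6·3 + 4.5·1) = 15.5 − 22.5 = -7.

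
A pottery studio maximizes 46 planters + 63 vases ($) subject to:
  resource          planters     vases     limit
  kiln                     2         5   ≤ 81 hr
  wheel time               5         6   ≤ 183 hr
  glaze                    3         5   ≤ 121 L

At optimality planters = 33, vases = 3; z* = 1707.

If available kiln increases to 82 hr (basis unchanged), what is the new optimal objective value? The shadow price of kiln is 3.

Δb = 1, so new z* = 1707 + (3)·(1) = 1707 + 3 = 1710.

1710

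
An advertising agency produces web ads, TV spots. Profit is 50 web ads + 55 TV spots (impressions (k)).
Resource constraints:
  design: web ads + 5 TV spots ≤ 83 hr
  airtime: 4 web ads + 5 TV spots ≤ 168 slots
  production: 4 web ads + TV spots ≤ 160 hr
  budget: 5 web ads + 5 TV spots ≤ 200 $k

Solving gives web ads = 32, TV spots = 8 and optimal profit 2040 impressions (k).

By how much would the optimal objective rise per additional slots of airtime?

At the optimum: design uses 72 of 83 (slack = 11); airtime uses 168 of 168 (binding); production uses 136 of 160 (slack = 24); budget uses 200 of 200 (binding).
Slack constraints have shadow price 0 (complementary slackness).
From A_Bᵀ y = c: 4·y_airtime + 5·y_budget = 50; 5·y_airtime + 5·y_budget = 55.
→ y_airtime = 5 and y_budget = 6.
Shadow price of airtime = 5.

5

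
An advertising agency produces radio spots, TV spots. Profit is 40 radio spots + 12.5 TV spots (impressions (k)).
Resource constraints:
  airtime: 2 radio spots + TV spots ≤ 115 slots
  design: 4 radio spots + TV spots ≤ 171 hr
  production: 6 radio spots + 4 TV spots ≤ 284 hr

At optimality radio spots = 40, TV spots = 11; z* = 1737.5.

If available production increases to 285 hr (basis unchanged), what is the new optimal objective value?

Check each constraint at x*: airtime 91/115 (slack 24); design 171/171 (tight); production 284/284 (tight).
By complementary slackness, y = 0 for the non-binding constraint.
Dual feasibility on the basic columns requires 4·y_design + 6·y_production = 40, 1·y_design + 4·y_production = 12.5.
This yields shadow prices y_design = 8.5, y_production = 1.
Δz = y_production·Δb = 1 × (1) = 1, so new z* = 1737.5 + 1 = 1738.5.

1738.5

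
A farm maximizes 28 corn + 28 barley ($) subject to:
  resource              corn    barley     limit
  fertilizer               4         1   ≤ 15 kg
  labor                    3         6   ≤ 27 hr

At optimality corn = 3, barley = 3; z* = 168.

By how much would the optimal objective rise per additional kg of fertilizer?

At the optimum: fertilizer uses 15 of 15 (binding); labor uses 27 of 27 (binding).
Dual feasibility on the basic columns requires 4·y_fertilizer + 3·y_labor = 28, 1·y_fertilizer + 6·y_labor = 28.
This yields shadow prices y_fertilizer = 4, y_labor = 4.
Shadow price of fertilizer = 4.

4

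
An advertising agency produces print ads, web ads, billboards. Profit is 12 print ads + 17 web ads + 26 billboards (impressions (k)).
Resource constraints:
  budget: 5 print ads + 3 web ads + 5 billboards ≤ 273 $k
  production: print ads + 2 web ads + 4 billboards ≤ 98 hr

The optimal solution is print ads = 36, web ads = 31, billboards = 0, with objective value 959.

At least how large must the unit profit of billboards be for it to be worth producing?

At the optimum: budget uses 273 of 273 (binding); production uses 98 of 98 (binding).
The binding rows give the dual system: 5·y_budget + 1·y_production = 12 and 3·y_budget + 2·y_production = 17.
Solving: y_budget = 1, y_production = 7.
billboards enters the basis when its profit ≥ yᵀa₃ = 1·5 + 7·4 = 33.

33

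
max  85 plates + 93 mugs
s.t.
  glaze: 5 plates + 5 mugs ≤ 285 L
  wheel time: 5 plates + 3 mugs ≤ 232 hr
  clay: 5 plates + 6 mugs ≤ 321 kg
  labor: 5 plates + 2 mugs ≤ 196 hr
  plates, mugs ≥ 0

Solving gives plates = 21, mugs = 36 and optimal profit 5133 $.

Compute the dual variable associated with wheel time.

Binding: glaze and clay. Non-binding: wheel time (19 unused), labor (19 unused).
Since wheel time, labor are not tight, their duals are 0.
From A_Bᵀ y = c: 5·y_glaze + 5·y_clay = 85; 5·y_glaze + 6·y_clay = 93.
→ y_glaze = 9 and y_clay = 8.
Shadow price of wheel time = 0.

0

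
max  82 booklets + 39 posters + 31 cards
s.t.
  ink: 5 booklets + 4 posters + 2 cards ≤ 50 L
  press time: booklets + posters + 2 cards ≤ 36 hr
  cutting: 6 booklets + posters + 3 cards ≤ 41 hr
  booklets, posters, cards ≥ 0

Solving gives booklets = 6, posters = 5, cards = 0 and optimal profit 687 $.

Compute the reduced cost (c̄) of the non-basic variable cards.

-6

At the optimum: ink uses 50 of 50 (binding); press time uses 11 of 36 (slack = 25); cutting uses 41 of 41 (binding).
By complementary slackness, y = 0 for the non-binding constraint.
From A_Bᵀ y = c: 5·y_ink + 6·y_cutting = 82; 4·y_ink + 1·y_cutting = 39.
Solving: y_ink = 8, y_cutting = 7.
Reduced cost of cards: c₃ − yᵀa₃ = 31 − (8·2 + 7·3) = 31 − 37 = -6.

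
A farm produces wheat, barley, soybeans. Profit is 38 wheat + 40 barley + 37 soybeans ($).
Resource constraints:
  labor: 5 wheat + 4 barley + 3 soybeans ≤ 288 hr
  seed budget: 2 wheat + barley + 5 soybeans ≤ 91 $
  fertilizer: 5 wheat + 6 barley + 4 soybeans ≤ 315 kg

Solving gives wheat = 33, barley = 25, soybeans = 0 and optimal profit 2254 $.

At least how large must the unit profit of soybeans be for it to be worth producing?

44

Check each constraint at x*: labor 265/288 (slack 23); seed budget 91/91 (tight); fertilizer 315/315 (tight).
Slack constraints have shadow price 0 (complementary slackness).
Dual feasibility on the basic columns requires 2·y_seed budget + 5·y_fertilizer = 38, 1·y_seed budget + 6·y_fertilizer = 40.
→ y_seed budget = 4 and y_fertilizer = 6.
soybeans enters the basis when its profit ≥ yᵀa₃ = 4·5 + 6·4 = 44.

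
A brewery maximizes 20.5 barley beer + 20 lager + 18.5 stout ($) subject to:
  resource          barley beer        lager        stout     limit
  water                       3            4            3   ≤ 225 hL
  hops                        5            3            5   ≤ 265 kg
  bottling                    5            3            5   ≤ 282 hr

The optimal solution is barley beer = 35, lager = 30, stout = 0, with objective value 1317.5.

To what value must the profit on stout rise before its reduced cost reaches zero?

20.5

At the optimum: water uses 225 of 225 (binding); hops uses 265 of 265 (binding); bottling uses 265 of 282 (slack = 17).
By complementary slackness, y = 0 for the non-binding constraint.
The binding rows give the dual system: 3·y_water + 5·y_hops = 20.5 and 4·y_water + 3·y_hops = 20.
This yields shadow prices y_water = 3.5, y_hops = 2.
stout enters the basis when its profit ≥ yᵀa₃ = 3.5·3 + 2·5 = 20.5.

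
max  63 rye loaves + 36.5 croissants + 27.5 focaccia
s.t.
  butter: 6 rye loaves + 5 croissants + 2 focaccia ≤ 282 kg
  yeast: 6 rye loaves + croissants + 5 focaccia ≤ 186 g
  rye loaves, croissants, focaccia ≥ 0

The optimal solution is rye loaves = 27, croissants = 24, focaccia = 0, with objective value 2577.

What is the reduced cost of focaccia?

Check each constraint at x*: butter 282/282 (tight); yeast 186/186 (tight).
From A_Bᵀ y = c: 6·y_butter + 6·y_yeast = 63; 5·y_butter + 1·y_yeast = 36.5.
→ y_butter = 6.5 and y_yeast = 4.
Reduced cost of focaccia: c₃ − yᵀa₃ = 27.5 − (6.5·2 + 4·5) = 27.5 − 33 = -5.5.

-5.5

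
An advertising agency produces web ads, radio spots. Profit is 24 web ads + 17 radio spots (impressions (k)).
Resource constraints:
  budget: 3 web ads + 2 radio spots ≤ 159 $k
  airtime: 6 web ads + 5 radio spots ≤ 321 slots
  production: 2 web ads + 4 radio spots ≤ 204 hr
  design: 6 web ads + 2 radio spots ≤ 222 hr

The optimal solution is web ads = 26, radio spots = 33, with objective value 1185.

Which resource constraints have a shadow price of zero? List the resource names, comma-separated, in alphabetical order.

budget: 144/159 (slack 15)
airtime: 321/321 (binding)
production: 184/204 (slack 20)
design: 222/222 (binding)
By complementary slackness, a constraint with positive slack has shadow price 0 → budget, production.

budget, production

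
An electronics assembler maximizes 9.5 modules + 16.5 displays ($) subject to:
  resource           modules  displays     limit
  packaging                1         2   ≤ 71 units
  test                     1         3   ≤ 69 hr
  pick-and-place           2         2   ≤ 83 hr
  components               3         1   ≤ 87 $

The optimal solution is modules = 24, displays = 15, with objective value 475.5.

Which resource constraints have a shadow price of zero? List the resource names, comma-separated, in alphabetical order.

packaging: 54/71 (slack 17)
test: 69/69 (binding)
pick-and-place: 78/83 (slack 5)
components: 87/87 (binding)
By complementary slackness, a constraint with positive slack has shadow price 0 → packaging, pick-and-place.

packaging, pick-and-place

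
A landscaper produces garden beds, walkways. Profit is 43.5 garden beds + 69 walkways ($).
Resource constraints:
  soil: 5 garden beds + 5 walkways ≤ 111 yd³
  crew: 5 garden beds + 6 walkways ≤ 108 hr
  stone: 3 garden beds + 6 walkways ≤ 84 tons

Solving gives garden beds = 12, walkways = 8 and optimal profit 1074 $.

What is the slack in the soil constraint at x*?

11

soil used = 5·12 + 5·8 = 100; slack = 111 − 100 = 11.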